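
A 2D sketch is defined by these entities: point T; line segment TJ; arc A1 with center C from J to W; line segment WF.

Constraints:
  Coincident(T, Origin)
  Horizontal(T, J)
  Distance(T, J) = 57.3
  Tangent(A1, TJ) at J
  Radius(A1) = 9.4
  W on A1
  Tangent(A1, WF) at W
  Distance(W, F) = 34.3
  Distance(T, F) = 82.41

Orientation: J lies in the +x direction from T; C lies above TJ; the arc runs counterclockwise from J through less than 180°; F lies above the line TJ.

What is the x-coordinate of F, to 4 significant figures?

70.70

Checks: |CW| = 9.400 ✓; ∠(CW, WF) = 90.00° ✓; |WF| = 34.30 ✓; |TF| = 82.41 ✓.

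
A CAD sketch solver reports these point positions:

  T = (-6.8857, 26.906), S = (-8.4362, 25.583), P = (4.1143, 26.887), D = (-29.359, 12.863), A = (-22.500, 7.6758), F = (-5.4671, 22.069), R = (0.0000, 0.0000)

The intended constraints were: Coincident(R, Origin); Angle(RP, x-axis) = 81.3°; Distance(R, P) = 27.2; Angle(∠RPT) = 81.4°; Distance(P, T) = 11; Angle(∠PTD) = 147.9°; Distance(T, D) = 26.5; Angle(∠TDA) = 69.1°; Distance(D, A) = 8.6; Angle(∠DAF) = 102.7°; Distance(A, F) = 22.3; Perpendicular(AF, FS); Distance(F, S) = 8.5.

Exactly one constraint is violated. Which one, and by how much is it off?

Distance(F, S) = 8.5 — off by 3.90.

R = (0.00, 0.00) ✓; RP at 81.30° ✓; |RP| = 27.20 ✓; ∠RPT = 81.40° ✓; |PT| = 11.00 ✓; ∠PTD = 147.9° ✓; |TD| = 26.50 ✓; ∠TDA = 69.10° ✓; |DA| = 8.600 ✓; ∠DAF = 102.7° ✓; |AF| = 22.30 ✓; ∠(AF, FS) = 90.00° ✓; |FS| = 4.600 ✗.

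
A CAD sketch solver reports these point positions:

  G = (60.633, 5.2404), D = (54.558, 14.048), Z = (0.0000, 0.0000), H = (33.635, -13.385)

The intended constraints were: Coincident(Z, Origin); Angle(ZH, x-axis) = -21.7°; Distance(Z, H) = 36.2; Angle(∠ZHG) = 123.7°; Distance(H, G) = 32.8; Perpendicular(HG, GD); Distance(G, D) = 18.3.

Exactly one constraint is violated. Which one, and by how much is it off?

Distance(G, D) = 18.3 — off by 7.60.

Z = (0.00, 0.00) ✓; ZH at -21.70° ✓; |ZH| = 36.20 ✓; ∠ZHG = 123.7° ✓; |HG| = 32.80 ✓; ∠(HG, GD) = 89.99° ✓; |GD| = 10.70 ✗.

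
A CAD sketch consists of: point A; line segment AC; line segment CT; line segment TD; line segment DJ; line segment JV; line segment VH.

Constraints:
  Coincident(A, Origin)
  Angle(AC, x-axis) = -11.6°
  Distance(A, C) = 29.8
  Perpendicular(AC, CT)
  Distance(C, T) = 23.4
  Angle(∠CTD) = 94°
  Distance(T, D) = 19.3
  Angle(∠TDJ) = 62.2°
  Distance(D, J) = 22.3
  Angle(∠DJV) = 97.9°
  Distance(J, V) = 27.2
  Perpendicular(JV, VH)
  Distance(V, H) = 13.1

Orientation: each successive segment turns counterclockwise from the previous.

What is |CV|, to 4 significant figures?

19.80

∠TDJ = 62.2° gives DJ at -77.80° from the x-axis; with |DJ| = 22.3, J = (20.02, 0.3237). ∠DJV = 97.9° gives JV at 4.300° from the x-axis; with |JV| = 27.2, V = (47.14, 2.363). Then |CV| = |V − C| = 19.80.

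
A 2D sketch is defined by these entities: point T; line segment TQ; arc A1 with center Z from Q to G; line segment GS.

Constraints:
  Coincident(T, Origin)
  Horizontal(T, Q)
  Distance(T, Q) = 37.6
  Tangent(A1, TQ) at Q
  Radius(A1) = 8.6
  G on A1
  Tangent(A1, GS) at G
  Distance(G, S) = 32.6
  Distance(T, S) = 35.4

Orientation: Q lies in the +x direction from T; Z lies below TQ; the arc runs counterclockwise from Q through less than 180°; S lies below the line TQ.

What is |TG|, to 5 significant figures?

30.453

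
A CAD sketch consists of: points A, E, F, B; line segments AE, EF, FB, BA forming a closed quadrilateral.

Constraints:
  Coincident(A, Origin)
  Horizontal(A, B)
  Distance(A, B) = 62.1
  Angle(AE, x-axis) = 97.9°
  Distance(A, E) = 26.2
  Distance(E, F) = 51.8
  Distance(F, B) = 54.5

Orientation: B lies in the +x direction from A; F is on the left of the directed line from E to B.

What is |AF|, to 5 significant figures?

65.748

Checks: |EF| = 51.80 ✓; |FB| = 54.50 ✓.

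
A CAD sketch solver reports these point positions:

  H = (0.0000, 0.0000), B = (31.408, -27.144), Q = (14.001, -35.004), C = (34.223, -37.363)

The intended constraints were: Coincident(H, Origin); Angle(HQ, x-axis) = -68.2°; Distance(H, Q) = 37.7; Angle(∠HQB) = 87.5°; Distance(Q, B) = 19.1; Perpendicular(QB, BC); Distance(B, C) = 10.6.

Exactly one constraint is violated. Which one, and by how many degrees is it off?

Perpendicular(QB, BC) — off by 8.90°.

H = (0.00, 0.00) ✓; HQ at -68.20° ✓; |HQ| = 37.70 ✓; ∠HQB = 87.50° ✓; |QB| = 19.10 ✓; ∠(QB, BC) = 98.90° ✗; |BC| = 10.60 ✓.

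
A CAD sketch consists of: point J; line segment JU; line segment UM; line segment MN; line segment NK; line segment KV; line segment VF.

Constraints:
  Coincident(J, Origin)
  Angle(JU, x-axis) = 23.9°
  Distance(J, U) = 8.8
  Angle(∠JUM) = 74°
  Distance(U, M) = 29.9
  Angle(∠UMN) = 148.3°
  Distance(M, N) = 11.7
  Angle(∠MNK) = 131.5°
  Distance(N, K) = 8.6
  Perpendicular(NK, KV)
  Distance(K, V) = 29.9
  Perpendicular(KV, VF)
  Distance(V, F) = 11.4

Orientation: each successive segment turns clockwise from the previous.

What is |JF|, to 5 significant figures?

7.4886

J is at the origin; JU runs at 23.9° with length 8.8, so U = (8.0454, 3.5652). ∠JUM = 74.0° gives UM at -82.100° from the x-axis; with |UM| = 29.9, M = (12.155, -26.051). ∠UMN = 148.3° gives MN at -113.80° from the x-axis; with |MN| = 11.7, N = (7.4335, -36.756). ∠MNK = 131.5° gives NK at -162.30° from the x-axis; with |NK| = 8.6, K = (-0.75934, -39.371). NK ⟂ KV, so KV runs at 107.70°; with |KV| = 29.9, V = (-9.8499, -10.886). KV is perpendicular to VF, so VF runs at 17.700°; with |VF| = 11.4, F = (1.0104, -7.4201). Then |JF| = |F − J| = 7.4886.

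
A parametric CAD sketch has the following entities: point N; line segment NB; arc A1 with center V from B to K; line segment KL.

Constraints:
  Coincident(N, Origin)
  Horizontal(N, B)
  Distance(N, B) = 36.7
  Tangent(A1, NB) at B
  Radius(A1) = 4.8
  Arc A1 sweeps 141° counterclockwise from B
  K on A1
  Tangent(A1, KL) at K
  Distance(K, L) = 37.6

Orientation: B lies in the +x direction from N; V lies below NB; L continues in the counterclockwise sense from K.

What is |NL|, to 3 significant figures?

70.7

N is at the origin; N and B share the same y with |NB| = 36.7 and B on the +x side, so B = (36.7, 0.00). A1 meets NB tangentially, so VB is at right angles to NB, so V = B + (0, -4.8) = (36.7, -4.80). On A1, B sits at bearing 90° from V; a 141° counterclockwise sweep puts K at bearing 231°, so K = V + 4.8·(cos 231°, sin 231°) = (33.7, -8.53). A1 meets KL tangentially, so VK is at right angles to KL, so KL runs along (−sin 231°, cos 231°); with |KL| = 37.6, L = (62.9, -32.2). Then |NL| = |L − N| = 70.7.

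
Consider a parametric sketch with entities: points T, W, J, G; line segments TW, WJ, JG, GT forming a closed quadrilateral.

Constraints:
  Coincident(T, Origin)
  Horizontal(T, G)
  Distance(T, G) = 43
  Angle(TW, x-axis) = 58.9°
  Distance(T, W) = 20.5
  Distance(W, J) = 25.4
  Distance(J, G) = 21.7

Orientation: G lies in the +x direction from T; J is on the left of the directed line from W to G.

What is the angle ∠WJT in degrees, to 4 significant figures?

23.14°

T is at the origin; T and G share the same y with |TG| = 43.0 and G in +x, so G = (43.0, 0). TW runs at 58.9° with |TW| = 20.5, so W = (10.59, 17.55). J is determined by |WJ| = 25.4 and |JG| = 21.7 together: it lies at the intersection of circle(W, 25.4) and circle(G, 21.7). With |WG| = 36.86, the foot of the radical line on WG is 20.79 from W and the perpendicular offset is √(25.4² − 20.79²) = 14.59. Taking the left-of-WG solution: J = (35.82, 20.48).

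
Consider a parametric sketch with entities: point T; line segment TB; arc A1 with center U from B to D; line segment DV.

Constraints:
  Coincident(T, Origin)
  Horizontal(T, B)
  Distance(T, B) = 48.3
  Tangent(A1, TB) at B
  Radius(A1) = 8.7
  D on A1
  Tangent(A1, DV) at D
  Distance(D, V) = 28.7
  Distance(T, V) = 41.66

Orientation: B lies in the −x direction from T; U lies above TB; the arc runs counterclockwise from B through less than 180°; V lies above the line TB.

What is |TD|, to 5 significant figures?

40.756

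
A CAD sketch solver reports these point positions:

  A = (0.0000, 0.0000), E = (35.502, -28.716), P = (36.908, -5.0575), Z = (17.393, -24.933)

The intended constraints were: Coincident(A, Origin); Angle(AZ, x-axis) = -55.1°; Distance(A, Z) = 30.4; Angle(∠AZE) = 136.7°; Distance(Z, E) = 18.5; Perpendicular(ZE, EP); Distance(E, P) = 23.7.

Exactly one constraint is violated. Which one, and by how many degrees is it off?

Perpendicular(ZE, EP) — off by 8.40°.

A = (0.00, 0.00) ✓; AZ at -55.10° ✓; |AZ| = 30.40 ✓; ∠AZE = 136.7° ✓; |ZE| = 18.50 ✓; ∠(ZE, EP) = 98.40° ✗; |EP| = 23.70 ✓.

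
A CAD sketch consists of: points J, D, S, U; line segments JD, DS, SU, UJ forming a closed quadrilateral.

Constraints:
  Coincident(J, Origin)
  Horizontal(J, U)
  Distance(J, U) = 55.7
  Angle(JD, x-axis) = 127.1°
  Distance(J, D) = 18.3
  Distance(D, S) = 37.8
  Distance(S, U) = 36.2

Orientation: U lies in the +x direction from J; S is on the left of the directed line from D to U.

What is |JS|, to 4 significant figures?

33.59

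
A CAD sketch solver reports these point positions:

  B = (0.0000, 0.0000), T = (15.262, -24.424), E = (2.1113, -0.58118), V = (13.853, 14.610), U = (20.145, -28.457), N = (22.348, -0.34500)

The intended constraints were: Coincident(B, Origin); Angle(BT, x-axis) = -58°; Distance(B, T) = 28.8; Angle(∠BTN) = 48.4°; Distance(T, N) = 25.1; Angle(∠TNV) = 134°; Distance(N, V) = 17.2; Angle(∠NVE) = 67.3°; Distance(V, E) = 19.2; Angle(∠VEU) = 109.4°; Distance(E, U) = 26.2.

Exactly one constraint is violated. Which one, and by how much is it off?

Distance(E, U) = 26.2 — off by 7.00.

B = (0.00, 0.00) ✓; BT at -58.00° ✓; |BT| = 28.80 ✓; ∠BTN = 48.40° ✓; |TN| = 25.10 ✓; ∠TNV = 134.0° ✓; |NV| = 17.20 ✓; ∠NVE = 67.30° ✓; |VE| = 19.20 ✓; ∠VEU = 109.4° ✓; |EU| = 33.20 ✗.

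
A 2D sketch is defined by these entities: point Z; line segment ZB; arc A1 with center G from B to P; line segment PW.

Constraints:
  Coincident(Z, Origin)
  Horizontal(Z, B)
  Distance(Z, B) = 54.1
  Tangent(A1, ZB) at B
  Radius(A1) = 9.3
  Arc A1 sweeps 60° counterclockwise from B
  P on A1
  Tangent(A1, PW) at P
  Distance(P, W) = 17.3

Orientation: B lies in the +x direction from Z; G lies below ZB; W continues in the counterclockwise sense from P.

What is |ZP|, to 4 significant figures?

46.28

The tangent condition forces GB to be normal to ZB, so G = B + (0, -9.3) = (54.10, -9.300). On A1, B sits at bearing 90° from G; a 60° counterclockwise sweep puts P at bearing 150°, so P = G + 9.3·(cos 150°, sin 150°) = (46.05, -4.650). Then |ZP| = |P − Z| = 46.28.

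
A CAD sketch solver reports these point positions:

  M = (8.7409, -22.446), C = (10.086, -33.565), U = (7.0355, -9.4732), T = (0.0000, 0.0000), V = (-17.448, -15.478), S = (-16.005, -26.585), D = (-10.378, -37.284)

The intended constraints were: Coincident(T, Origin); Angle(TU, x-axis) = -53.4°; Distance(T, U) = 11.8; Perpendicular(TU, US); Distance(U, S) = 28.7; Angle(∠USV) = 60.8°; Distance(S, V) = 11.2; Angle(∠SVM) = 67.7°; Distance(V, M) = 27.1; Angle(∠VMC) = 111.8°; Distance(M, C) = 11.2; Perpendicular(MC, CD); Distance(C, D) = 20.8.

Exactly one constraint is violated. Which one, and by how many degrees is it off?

Perpendicular(MC, CD) — off by 3.40°.

T = (0.00, 0.00) ✓; TU at -53.40° ✓; |TU| = 11.80 ✓; ∠(TU, US) = 90.00° ✓; |US| = 28.70 ✓; ∠USV = 60.80° ✓; |SV| = 11.20 ✓; ∠SVM = 67.70° ✓; |VM| = 27.10 ✓; ∠VMC = 111.8° ✓; |MC| = 11.20 ✓; ∠(MC, CD) = 86.60° ✗; |CD| = 20.80 ✓.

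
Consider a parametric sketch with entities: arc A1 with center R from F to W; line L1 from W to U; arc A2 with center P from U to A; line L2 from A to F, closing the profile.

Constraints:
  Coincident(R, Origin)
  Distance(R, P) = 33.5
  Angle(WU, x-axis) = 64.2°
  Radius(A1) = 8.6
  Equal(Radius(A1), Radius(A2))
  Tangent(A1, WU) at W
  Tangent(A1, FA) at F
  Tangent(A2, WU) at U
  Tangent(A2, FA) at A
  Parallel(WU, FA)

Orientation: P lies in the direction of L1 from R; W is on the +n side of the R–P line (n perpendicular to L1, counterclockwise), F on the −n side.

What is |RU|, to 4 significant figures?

34.59

Tangency of A1 to both parallel lines with radius 8.6 puts W and F at R ± 8.6·n: W = (-7.743, 3.743), F = (7.743, -3.743). Equal radii place U and A the same way about P: U = P + 8.6·n = (6.838, 33.90), A = P − 8.6·n = (22.32, 26.42). Then |RU| = |U − R| = 34.59.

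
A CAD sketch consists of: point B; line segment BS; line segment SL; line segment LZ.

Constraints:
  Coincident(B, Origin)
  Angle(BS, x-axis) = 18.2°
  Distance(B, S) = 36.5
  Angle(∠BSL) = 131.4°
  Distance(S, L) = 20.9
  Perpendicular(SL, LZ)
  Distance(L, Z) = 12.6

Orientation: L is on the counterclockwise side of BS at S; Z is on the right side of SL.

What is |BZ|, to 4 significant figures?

60.22

∠BSL = 131.4°, so SL runs at 18.2° + (180° − 131.4°) = 66.80° from the x-axis; with |SL| = 20.9, L = S + 20.9·(cos 66.80°, sin 66.80°) = (42.91, 30.61). SL ⟂ LZ; with |LZ| = 12.6 on the right of SL, Z = L + 12.6·(0.9191, -0.3939) = (54.49, 25.65). Then |BZ| = |Z − B| = 60.22.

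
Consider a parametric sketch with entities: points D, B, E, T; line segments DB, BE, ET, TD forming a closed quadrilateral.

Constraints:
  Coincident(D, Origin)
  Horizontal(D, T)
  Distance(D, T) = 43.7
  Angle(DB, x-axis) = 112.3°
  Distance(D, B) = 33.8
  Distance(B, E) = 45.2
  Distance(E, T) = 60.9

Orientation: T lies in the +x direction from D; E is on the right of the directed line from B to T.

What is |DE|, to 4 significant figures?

20.86

Checks: |BE| = 45.20 ✓; |ET| = 60.90 ✓.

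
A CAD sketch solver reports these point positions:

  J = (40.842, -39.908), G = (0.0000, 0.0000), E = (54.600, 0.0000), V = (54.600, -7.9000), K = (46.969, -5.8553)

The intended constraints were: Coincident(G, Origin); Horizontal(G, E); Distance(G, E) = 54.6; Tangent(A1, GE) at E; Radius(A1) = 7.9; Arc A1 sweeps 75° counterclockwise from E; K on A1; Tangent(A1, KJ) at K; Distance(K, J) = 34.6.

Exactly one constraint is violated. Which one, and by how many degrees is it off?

Tangent(A1, KJ) at K — off by 4.80°.

G = (0.00, 0.00) ✓; G.y = 0.00, E.y = 0.00 ✓; |GE| = 54.60 ✓; ∠(VE, EG) = 90.00° ✓; |VE| = 7.900 ✓; bearing(V→K) − bearing(V→E) = 75.00° ✓; |VK| = 7.900 ✓; ∠(VK, KJ) = 85.20° ✗; |KJ| = 34.60 ✓.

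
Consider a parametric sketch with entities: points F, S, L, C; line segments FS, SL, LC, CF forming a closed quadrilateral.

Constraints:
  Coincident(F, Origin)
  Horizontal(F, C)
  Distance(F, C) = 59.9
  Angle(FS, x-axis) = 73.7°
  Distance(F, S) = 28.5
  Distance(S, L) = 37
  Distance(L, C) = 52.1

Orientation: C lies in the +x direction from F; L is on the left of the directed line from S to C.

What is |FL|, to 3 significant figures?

61.5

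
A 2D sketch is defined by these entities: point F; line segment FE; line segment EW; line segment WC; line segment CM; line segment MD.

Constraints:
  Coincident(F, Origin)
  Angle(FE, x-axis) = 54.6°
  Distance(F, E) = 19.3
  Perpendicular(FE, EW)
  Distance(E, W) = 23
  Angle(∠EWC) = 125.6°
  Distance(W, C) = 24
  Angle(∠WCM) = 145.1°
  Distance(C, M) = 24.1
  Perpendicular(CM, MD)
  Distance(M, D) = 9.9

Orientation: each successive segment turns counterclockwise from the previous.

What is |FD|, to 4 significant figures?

36.69

∠WCM = 145.1° gives CM at -126.1° from the x-axis; with |CM| = 24.1, M = (-44.46, 1.769). CM ⟂ MD, so MD runs at -36.10°; with |MD| = 9.9, D = (-36.46, -4.064). Then |FD| = |D − F| = 36.69.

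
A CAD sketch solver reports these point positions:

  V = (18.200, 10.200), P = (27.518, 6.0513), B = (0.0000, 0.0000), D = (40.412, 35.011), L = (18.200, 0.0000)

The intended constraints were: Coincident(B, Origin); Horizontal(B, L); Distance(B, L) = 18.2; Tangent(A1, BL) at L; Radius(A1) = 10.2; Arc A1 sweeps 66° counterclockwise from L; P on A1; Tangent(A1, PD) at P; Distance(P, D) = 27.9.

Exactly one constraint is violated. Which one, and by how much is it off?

Distance(P, D) = 27.9 — off by 3.80.

B = (0.00, 0.00) ✓; B.y = 0.00, L.y = 0.00 ✓; |BL| = 18.20 ✓; ∠(VL, LB) = 90.00° ✓; |VL| = 10.20 ✓; bearing(V→P) − bearing(V→L) = 66.00° ✓; |VP| = 10.20 ✓; ∠(VP, PD) = 90.00° ✓; |PD| = 31.70 ✗.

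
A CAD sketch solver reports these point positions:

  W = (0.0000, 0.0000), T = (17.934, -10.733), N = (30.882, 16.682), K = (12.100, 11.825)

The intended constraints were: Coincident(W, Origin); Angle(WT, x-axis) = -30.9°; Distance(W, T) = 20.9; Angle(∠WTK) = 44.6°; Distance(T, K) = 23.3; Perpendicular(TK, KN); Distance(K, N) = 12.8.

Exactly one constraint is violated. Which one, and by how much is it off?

Distance(K, N) = 12.8 — off by 6.60.

W = (0.00, 0.00) ✓; WT at -30.90° ✓; |WT| = 20.90 ✓; ∠WTK = 44.60° ✓; |TK| = 23.30 ✓; ∠(TK, KN) = 90.00° ✓; |KN| = 19.40 ✗.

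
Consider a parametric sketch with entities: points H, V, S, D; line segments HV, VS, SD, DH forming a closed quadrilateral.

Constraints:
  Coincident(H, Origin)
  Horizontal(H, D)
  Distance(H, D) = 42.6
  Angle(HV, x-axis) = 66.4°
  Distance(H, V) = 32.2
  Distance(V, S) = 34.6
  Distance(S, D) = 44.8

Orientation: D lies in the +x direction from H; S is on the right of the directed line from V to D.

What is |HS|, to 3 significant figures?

2.72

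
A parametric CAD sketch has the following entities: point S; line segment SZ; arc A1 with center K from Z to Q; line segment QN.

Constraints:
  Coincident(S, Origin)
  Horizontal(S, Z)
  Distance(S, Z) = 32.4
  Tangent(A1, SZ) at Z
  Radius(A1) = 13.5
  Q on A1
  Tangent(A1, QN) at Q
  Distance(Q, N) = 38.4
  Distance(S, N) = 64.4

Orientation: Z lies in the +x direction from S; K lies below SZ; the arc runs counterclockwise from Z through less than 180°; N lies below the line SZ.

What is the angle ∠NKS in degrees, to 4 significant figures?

116.1°

Checks: |KQ| = 13.50 ✓; ∠(KQ, QN) = 90.00° ✓; |QN| = 38.40 ✓; |SN| = 64.40 ✓.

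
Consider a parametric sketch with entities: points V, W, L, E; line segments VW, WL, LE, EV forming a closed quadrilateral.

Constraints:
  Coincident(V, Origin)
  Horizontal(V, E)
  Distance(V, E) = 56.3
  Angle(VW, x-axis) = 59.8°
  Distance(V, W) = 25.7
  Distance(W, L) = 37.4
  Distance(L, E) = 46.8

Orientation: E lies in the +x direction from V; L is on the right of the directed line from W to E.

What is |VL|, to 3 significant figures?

19.4

V is at the origin; VE is horizontal with |VE| = 56.3 and E in +x, so E = (56.3, 0). VW runs at 59.8° with |VW| = 25.7, so W = (12.9, 22.2). L is determined by |WL| = 37.4 and |LE| = 46.8 together: it lies at the intersection of circle(W, 37.4) and circle(E, 46.8). With |WE| = 48.7, the foot of the radical line on WE is 16.2 from W and the perpendicular offset is √(37.4² − 16.2²) = 33.7. Taking the right-of-WE solution: L = (12.0, -15.2).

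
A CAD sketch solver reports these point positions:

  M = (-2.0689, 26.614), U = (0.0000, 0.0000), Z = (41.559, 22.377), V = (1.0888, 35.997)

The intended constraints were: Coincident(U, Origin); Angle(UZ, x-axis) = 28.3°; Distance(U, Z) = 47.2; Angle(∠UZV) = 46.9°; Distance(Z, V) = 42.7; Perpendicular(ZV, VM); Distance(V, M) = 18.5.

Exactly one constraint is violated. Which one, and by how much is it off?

Distance(V, M) = 18.5 — off by 8.60.

U = (0.00, 0.00) ✓; UZ at 28.30° ✓; |UZ| = 47.20 ✓; ∠UZV = 46.90° ✓; |ZV| = 42.70 ✓; ∠(ZV, VM) = 90.00° ✓; |VM| = 9.900 ✗.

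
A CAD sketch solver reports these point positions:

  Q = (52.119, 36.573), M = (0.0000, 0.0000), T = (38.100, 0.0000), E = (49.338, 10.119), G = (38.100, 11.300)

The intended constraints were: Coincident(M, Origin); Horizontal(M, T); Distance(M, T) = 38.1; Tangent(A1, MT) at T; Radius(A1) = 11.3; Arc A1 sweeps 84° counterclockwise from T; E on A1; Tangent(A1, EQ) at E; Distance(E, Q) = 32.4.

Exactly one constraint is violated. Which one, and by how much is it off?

Distance(E, Q) = 32.4 — off by 5.80.

M = (0.00, 0.00) ✓; M.y = 0.00, T.y = 0.00 ✓; |MT| = 38.10 ✓; ∠(GT, TM) = 90.00° ✓; |GT| = 11.30 ✓; bearing(G→E) − bearing(G→T) = 84.00° ✓; |GE| = 11.30 ✓; ∠(GE, EQ) = 90.00° ✓; |EQ| = 26.60 ✗.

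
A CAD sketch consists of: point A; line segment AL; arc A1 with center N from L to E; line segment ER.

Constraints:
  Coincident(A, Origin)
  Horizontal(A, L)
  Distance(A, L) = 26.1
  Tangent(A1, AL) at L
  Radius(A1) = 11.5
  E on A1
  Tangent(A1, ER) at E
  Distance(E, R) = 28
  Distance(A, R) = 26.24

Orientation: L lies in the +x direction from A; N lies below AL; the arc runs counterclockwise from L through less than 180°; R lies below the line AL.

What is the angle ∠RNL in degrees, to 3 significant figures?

119°

Checks: |NL| = 11.50 ✓; |NE| = 11.50 ✓; ∠(NE, ER) = 90.00° ✓; |ER| = 28.00 ✓; |AR| = 26.24 ✓.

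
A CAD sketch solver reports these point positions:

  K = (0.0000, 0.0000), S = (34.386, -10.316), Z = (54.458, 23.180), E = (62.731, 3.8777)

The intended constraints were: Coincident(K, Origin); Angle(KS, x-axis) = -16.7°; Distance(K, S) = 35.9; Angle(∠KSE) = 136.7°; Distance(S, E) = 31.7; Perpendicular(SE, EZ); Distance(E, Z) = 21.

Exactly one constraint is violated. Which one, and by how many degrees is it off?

Perpendicular(SE, EZ) — off by 3.40°.

K = (0.00, 0.00) ✓; KS at -16.70° ✓; |KS| = 35.90 ✓; ∠KSE = 136.7° ✓; |SE| = 31.70 ✓; ∠(SE, EZ) = 86.60° ✗; |EZ| = 21.00 ✓.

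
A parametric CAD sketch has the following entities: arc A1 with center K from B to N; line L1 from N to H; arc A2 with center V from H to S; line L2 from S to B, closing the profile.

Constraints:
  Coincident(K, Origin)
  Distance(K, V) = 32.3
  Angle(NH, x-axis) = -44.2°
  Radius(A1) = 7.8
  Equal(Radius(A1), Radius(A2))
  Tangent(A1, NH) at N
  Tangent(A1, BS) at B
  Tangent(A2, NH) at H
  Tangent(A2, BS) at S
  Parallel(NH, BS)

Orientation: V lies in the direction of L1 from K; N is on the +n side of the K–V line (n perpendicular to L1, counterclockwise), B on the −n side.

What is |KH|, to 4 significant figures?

33.23

The slot axis is L1's direction at -44.2°, so u = (cos -44.2°, sin -44.2°) = (0.7169, -0.6972) and n = (−sin -44.2°, cos -44.2°) = (0.6972, 0.7169). K is at the origin and V lies 32.3 along u from K, so V = 32.3·u = (23.16, -22.52). Tangency of A1 to both parallel lines with radius 7.8 puts N and B at K ± 7.8·n: N = (5.438, 5.592), B = (-5.438, -5.592). Equal radii place H and S the same way about V: H = V + 7.8·n = (28.59, -16.93), S = V − 7.8·n = (17.72, -28.11). Then |KH| = |H − K| = 33.23.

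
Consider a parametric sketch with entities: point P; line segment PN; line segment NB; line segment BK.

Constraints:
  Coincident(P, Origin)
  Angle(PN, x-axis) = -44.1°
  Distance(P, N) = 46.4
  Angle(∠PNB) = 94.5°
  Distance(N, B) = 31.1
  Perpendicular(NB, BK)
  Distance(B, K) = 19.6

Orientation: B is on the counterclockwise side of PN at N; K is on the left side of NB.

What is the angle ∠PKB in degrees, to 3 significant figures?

127°

∠PNB = 94.5°, so NB runs at -44.1° + (180° − 94.5°) = 41.4° from the x-axis; with |NB| = 31.1, B = N + 31.1·(cos 41.4°, sin 41.4°) = (56.6, -11.7). NB ⟂ BK; with |BK| = 19.6 on the left of NB, K = B + 19.6·(-0.661, 0.750) = (43.7, 2.98). Then cos ∠PKB = KP·KB / (|KP||KB|), giving 127°.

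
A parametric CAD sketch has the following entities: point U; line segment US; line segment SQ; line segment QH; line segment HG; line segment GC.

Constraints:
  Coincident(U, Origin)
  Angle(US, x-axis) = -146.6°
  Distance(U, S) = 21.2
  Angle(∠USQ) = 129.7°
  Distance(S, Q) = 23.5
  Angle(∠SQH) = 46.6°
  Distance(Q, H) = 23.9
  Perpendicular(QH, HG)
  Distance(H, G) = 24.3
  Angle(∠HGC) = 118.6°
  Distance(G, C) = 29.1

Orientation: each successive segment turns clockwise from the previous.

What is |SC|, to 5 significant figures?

27.645

U is at the origin; US runs at -146.6° with length 21.2, so S = (-17.699, -11.670). ∠USQ = 129.7° gives SQ at 163.10° from the x-axis; with |SQ| = 23.5, Q = (-40.184, -4.8387). ∠SQH = 46.6° gives QH at 29.700° from the x-axis; with |QH| = 23.9, H = (-19.424, 7.0028). The perpendicularity gives HG at right angles to QH, so HG runs at -60.300°; with |HG| = 24.3, G = (-7.3840, -14.105). ∠HGC = 118.6° gives GC at -121.70° from the x-axis; with |GC| = 29.1, C = (-22.675, -38.864). Then |SC| = |C − S| = 27.645.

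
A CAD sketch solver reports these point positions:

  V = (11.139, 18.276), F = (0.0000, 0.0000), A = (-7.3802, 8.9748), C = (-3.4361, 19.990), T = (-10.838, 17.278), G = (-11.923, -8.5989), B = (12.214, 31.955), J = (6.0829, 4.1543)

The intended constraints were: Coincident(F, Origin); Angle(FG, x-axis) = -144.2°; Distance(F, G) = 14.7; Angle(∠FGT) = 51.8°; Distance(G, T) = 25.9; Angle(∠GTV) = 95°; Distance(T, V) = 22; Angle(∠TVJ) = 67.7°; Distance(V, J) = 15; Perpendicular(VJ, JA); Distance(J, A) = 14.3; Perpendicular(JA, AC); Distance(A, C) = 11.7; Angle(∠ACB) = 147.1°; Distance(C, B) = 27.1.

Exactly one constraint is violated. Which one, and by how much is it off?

Distance(C, B) = 27.1 — off by 7.40.

F = (0.00, 0.00) ✓; FG at -144.2° ✓; |FG| = 14.70 ✓; ∠FGT = 51.80° ✓; |GT| = 25.90 ✓; ∠GTV = 95.00° ✓; |TV| = 22.00 ✓; ∠TVJ = 67.70° ✓; |VJ| = 15.00 ✓; ∠(VJ, JA) = 90.00° ✓; |JA| = 14.30 ✓; ∠(JA, AC) = 90.00° ✓; |AC| = 11.70 ✓; ∠ACB = 147.1° ✓; |CB| = 19.70 ✗.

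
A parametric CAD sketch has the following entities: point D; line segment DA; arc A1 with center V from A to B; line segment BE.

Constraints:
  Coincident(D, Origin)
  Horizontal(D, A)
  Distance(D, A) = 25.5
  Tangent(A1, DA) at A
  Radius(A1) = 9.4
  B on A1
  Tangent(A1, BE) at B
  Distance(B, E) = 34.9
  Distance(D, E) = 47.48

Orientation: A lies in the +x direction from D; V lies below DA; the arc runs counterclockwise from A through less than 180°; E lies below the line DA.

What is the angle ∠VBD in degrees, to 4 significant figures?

148.4°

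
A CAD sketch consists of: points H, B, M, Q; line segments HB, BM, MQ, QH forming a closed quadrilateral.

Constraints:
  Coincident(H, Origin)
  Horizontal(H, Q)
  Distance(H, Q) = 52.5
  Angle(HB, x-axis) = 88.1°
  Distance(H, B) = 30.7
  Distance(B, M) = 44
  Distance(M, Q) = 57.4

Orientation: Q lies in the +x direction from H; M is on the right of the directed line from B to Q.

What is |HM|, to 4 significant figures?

13.53

H is at the origin; HQ is horizontal with |HQ| = 52.5 and Q in +x, so Q = (52.5, 0). HB runs at 88.1° with |HB| = 30.7, so B = (1.018, 30.68). M is determined by |BM| = 44.0 and |MQ| = 57.4 together: it lies at the intersection of circle(B, 44.0) and circle(Q, 57.4). With |BQ| = 59.93, the foot of the radical line on BQ is 18.63 from B and the perpendicular offset is √(44.0² − 18.63²) = 39.86. Taking the right-of-BQ solution: M = (-3.386, -13.10).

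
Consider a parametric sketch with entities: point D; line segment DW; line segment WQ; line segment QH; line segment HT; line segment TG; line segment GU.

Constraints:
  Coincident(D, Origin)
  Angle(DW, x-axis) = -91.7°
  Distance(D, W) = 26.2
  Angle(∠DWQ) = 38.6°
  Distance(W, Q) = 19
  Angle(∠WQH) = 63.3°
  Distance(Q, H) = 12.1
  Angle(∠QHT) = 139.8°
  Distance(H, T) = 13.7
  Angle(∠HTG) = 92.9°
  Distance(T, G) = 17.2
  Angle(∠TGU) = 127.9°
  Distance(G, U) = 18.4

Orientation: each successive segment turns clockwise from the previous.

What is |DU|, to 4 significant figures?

37.32

D is at the origin; DW runs at -91.7° with length 26.2, so W = (-0.7773, -26.19). ∠DWQ = 38.6° gives WQ at 126.9° from the x-axis; with |WQ| = 19.0, Q = (-12.19, -10.99). ∠WQH = 63.3° gives QH at 10.20° from the x-axis; with |QH| = 12.1, H = (-0.2765, -8.852). ∠QHT = 139.8° gives HT at -30.00° from the x-axis; with |HT| = 13.7, T = (11.59, -15.70). ∠HTG = 92.9° gives TG at -117.1° from the x-axis; with |TG| = 17.2, G = (3.753, -31.01). ∠TGU = 127.9° gives GU at -169.2° from the x-axis; with |GU| = 18.4, U = (-14.32, -34.46). Then |DU| = |U − D| = 37.32.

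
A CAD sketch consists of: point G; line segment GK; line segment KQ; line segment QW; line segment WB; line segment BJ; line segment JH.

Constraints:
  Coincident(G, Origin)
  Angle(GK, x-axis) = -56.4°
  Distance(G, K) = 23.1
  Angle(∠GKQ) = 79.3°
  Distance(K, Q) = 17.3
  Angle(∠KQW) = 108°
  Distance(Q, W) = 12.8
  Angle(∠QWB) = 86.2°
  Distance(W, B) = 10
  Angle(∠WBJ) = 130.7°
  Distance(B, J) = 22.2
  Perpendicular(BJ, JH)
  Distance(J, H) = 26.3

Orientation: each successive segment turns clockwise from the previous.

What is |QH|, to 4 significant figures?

21.53

G is at the origin; GK runs at -56.4° with length 23.1, so K = (12.78, -19.24). ∠GKQ = 79.3° gives KQ at -157.1° from the x-axis; with |KQ| = 17.3, Q = (-3.153, -25.97). ∠KQW = 108.0° gives QW at 130.9° from the x-axis; with |QW| = 12.8, W = (-11.53, -16.30). ∠QWB = 86.2° gives WB at 37.10° from the x-axis; with |WB| = 10.0, B = (-3.558, -10.27). ∠WBJ = 130.7° gives BJ at -12.20° from the x-axis; with |BJ| = 22.2, J = (18.14, -14.96). BJ ⟂ JH, so JH runs at -102.2°; with |JH| = 26.3, H = (12.58, -40.66). Then |QH| = |H − Q| = 21.53.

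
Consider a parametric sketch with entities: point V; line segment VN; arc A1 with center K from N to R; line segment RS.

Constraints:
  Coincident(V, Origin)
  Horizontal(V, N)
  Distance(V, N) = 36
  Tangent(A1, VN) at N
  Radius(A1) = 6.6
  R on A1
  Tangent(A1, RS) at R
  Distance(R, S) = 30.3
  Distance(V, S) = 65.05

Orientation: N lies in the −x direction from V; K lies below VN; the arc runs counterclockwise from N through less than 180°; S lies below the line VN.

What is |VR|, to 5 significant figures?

41.460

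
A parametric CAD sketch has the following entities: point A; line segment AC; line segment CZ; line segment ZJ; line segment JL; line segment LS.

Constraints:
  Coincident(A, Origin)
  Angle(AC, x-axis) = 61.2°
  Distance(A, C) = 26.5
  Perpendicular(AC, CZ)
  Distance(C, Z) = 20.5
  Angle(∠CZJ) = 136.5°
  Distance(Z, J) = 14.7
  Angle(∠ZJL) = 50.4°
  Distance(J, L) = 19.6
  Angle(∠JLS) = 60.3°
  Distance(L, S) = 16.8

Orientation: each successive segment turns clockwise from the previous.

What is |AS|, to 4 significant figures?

34.68

A is at the origin; AC runs at 61.2° with length 26.5, so C = (12.77, 23.22). AC ⟂ CZ, so CZ runs at -28.80°; with |CZ| = 20.5, Z = (30.73, 13.35). ∠CZJ = 136.5° gives ZJ at -72.30° from the x-axis; with |ZJ| = 14.7, J = (35.20, -0.6579). ∠ZJL = 50.4° gives JL at 158.1° from the x-axis; with |JL| = 19.6, L = (17.01, 6.653). ∠JLS = 60.3° gives LS at 38.40° from the x-axis; with |LS| = 16.8, S = (30.18, 17.09). Then |AS| = |S − A| = 34.68.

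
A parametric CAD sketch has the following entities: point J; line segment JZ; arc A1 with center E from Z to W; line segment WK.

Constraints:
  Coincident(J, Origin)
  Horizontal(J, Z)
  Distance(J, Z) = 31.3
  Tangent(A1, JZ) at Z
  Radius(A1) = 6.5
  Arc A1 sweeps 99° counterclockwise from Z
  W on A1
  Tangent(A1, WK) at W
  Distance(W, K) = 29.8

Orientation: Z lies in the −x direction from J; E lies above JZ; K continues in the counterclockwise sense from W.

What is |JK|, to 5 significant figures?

47.308

J is at the origin; J and Z share the same y with |JZ| = 31.3 and Z on the −x side, so Z = (-31.300, 0.0000). The tangent condition forces EZ to be normal to JZ, so E = Z + (0, 6.5) = (-31.300, 6.5000). On A1, Z sits at bearing -90° from E; a 99° counterclockwise sweep puts W at bearing 9°, so W = E + 6.5·(cos 9°, sin 9°) = (-24.880, 7.5168). The tangent condition forces EW to be normal to WK, so WK runs along (−sin 9°, cos 9°); with |WK| = 29.8, K = (-29.542, 36.950). Then |JK| = |K − J| = 47.308.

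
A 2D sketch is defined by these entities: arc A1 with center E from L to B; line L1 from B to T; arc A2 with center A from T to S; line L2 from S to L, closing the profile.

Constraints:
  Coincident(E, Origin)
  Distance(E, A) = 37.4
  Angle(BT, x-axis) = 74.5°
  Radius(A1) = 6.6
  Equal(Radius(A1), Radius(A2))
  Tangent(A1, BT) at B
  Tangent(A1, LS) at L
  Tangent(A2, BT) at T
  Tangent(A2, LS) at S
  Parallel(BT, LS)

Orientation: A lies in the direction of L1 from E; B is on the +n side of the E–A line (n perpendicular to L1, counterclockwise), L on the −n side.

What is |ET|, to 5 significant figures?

37.978

The slot axis is L1's direction at 74.5°, so u = (cos 74.5°, sin 74.5°) = (0.26724, 0.96363) and n = (−sin 74.5°, cos 74.5°) = (-0.96363, 0.26724). E is at the origin and A lies 37.4 along u from E, so A = 37.4·u = (9.9947, 36.040). Tangency of A1 to both parallel lines with radius 6.6 puts B and L at E ± 6.6·n: B = (-6.3600, 1.7638), L = (6.3600, -1.7638). Equal radii place T and S the same way about A: T = A + 6.6·n = (3.6348, 37.804), S = A − 6.6·n = (16.355, 34.276). Then |ET| = |T − E| = 37.978.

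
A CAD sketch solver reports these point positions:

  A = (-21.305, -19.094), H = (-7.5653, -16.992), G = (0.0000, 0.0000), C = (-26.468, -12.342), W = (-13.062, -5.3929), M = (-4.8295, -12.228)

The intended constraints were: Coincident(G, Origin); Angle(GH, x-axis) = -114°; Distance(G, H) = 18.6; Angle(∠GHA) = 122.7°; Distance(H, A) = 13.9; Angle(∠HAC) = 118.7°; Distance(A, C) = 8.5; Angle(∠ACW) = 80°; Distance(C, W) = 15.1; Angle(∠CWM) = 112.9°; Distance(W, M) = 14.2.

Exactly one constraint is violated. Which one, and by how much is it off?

Distance(W, M) = 14.2 — off by 3.50.

G = (0.00, 0.00) ✓; GH at -114.0° ✓; |GH| = 18.60 ✓; ∠GHA = 122.7° ✓; |HA| = 13.90 ✓; ∠HAC = 118.7° ✓; |AC| = 8.500 ✓; ∠ACW = 80.00° ✓; |CW| = 15.10 ✓; ∠CWM = 112.9° ✓; |WM| = 10.70 ✗.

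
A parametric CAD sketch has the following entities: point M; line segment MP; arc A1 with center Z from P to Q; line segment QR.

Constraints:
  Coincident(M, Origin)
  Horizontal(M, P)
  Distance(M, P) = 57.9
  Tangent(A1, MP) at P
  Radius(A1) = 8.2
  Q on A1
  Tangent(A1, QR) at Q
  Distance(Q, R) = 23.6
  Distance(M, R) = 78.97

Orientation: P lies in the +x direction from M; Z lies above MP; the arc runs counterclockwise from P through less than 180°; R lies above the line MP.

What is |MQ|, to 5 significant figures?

65.742

M is at the origin; M and P share the same y with |MP| = 57.9 and P on the +x side, so P = (57.900, 0.0000). The tangent condition forces ZP to be normal to MP, so Z = P + (0, 8.2) = (57.900, 8.2000). Since ZQ ⟂ QR (tangency), |ZR| = √(8.2² + 23.6²) = 24.984 regardless of where Q sits on A1. So R lies on both circle(M, 78.97) and circle(Z, 24.984); the above-MP intersection is R = (74.144, 27.182). Q is the foot of the tangent from R: Q = (65.535, 5.2085).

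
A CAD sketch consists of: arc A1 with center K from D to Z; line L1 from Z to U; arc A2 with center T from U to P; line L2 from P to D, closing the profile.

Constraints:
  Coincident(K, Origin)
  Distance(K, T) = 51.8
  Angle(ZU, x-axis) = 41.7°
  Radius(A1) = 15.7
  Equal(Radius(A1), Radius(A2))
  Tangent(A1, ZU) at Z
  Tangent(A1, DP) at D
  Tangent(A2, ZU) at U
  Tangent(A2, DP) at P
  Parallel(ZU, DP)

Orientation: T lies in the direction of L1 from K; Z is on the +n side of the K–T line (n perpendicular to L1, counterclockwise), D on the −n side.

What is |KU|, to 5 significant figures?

54.127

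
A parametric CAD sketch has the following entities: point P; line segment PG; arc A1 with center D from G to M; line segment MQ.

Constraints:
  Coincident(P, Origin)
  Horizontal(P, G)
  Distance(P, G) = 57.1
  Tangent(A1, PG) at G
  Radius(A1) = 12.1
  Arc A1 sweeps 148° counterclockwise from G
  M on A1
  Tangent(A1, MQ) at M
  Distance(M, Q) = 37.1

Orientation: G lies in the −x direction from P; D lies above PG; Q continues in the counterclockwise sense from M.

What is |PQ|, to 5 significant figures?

92.274

On A1, G sits at bearing -90° from D; a 148° counterclockwise sweep puts M at bearing 58°, so M = D + 12.1·(cos 58°, sin 58°) = (-50.688, 22.361). Tangency of A1 to MQ means the radius DM is perpendicular to MQ, so MQ runs along (−sin 58°, cos 58°); with |MQ| = 37.1, Q = (-82.151, 42.021). Then |PQ| = |Q − P| = 92.274.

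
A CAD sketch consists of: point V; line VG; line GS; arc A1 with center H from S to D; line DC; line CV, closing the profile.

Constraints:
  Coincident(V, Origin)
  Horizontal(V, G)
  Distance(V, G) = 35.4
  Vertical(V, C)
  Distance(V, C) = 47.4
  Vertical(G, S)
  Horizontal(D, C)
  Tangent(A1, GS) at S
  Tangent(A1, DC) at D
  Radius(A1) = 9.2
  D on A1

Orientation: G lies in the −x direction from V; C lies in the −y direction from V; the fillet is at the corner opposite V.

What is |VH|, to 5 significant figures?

46.321

V is at the origin; V and G share the same y with |VG| = 35.4 and G on the −x side, so G = (-35.400, 0.0000). VC is vertical with |VC| = 47.4 and C on the −y side, so C = (0.0000, -47.400). The virtual corner opposite V is at (-35.400, -47.400). The tangent condition forces HS to be normal to GS and A1 meets DC tangentially, so HD is at right angles to DC, with radius 9.2, so the center H sits 9.2 in from both sides at H = (-26.200, -38.200). Then |VH| = |H − V| = 46.321.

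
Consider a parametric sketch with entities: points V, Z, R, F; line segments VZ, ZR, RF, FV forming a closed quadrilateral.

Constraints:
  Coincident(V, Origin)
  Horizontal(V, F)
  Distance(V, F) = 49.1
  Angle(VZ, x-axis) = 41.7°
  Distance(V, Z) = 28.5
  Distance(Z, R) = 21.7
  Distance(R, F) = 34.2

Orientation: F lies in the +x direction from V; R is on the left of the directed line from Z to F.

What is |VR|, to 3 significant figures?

50.2

Checks: |ZR| = 21.70 ✓; |RF| = 34.20 ✓.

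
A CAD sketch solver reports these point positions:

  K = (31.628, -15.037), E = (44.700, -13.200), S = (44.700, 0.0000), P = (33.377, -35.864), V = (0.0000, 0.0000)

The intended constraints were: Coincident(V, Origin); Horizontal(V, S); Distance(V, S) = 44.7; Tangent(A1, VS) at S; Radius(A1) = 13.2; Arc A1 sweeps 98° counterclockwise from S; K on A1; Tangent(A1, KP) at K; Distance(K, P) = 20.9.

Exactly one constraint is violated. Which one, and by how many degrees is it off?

Tangent(A1, KP) at K — off by 3.20°.

V = (0.00, 0.00) ✓; V.y = 0.00, S.y = 0.00 ✓; |VS| = 44.70 ✓; ∠(ES, SV) = 90.00° ✓; |ES| = 13.20 ✓; bearing(E→K) − bearing(E→S) = 98.00° ✓; |EK| = 13.20 ✓; ∠(EK, KP) = 93.20° ✗; |KP| = 20.90 ✓.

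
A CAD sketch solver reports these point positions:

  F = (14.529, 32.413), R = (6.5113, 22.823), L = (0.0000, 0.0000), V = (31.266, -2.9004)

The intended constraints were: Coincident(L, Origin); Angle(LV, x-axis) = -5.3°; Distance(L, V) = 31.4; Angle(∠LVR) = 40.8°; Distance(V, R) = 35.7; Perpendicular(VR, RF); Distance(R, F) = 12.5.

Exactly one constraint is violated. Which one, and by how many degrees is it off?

Perpendicular(VR, RF) — off by 6.20°.

L = (0.00, 0.00) ✓; LV at -5.300° ✓; |LV| = 31.40 ✓; ∠LVR = 40.80° ✓; |VR| = 35.70 ✓; ∠(VR, RF) = 83.80° ✗; |RF| = 12.50 ✓.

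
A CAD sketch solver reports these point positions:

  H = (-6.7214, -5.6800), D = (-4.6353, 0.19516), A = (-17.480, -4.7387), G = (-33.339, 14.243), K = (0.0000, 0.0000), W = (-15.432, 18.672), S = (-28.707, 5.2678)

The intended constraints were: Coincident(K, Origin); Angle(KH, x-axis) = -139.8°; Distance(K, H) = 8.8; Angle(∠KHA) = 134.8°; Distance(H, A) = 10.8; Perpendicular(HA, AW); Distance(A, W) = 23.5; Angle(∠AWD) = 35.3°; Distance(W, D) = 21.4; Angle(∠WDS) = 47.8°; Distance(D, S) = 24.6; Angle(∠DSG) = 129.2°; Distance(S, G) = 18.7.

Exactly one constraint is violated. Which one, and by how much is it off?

Distance(S, G) = 18.7 — off by 8.60.

K = (0.00, 0.00) ✓; KH at -139.8° ✓; |KH| = 8.800 ✓; ∠KHA = 134.8° ✓; |HA| = 10.80 ✓; ∠(HA, AW) = 90.00° ✓; |AW| = 23.50 ✓; ∠AWD = 35.30° ✓; |WD| = 21.40 ✓; ∠WDS = 47.80° ✓; |DS| = 24.60 ✓; ∠DSG = 129.2° ✓; |SG| = 10.10 ✗.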